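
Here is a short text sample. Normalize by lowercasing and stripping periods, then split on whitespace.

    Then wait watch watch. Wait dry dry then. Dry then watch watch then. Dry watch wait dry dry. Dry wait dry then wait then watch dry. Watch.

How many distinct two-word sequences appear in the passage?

14

27 tokens → 26 bigram windows in total.
Repeated bigrams (each contributes count−1 duplicates):
  dry dry: 3
  dry then: 3
  wait dry: 3
  dry watch: 2
  then dry: 2
  then wait: 2
  then watch: 2
  watch wait: 2
  … (1 more repeated)
12 duplicate windows → 26 − 12 = 14 distinct.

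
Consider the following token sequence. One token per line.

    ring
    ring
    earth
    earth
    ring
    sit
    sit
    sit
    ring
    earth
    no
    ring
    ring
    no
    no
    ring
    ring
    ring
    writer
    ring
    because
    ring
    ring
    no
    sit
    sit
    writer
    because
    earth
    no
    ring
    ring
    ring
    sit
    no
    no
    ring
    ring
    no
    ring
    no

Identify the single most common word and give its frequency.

"ring", 18 times

Unigram frequencies (highest first):
  ring: 18
  no: 9
  sit: 6
  earth: 4
  writer: 2
  because: 2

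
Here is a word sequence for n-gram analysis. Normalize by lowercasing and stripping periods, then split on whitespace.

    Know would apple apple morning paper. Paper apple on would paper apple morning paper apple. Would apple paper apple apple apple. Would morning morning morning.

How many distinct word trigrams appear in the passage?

22

25 tokens → 23 trigram windows in total.
Repeated trigrams (each contributes count−1 duplicates):
  apple morning paper: 2
1 duplicate windows → 23 − 1 = 22 distinct.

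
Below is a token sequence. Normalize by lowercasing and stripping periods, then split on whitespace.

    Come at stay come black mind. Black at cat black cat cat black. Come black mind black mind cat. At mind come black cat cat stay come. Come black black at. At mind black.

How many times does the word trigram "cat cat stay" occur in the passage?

Scanning the 32 overlapping trigram windows for "cat cat stay":
  position 24–26: cat cat stay

1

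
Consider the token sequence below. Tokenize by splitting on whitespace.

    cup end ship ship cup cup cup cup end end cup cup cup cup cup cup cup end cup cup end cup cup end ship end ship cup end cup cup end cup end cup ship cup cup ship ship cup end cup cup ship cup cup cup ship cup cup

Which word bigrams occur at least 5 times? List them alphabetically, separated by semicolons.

Bigram counts meeting the condition (at least 5 times):
  cup cup: 17
  cup end: 9
  end cup: 7
  ship cup: 6

cup cup; cup end; end cup; ship cup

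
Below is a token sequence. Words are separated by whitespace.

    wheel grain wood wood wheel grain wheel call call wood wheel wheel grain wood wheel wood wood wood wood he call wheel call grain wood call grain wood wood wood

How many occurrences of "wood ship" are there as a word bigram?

0

Scanning the 29 overlapping bigram windows for "wood ship":
  (none found)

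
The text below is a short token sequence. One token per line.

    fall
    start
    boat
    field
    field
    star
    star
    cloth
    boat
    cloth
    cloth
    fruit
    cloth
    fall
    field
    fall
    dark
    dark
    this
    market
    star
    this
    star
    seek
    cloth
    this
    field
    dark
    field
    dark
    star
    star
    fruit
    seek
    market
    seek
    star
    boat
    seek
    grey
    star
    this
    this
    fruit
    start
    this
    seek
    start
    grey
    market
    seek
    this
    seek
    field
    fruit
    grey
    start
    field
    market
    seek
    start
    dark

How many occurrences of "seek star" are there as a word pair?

1

Scanning the 61 overlapping bigram windows for "seek star":
  position 36–37: seek star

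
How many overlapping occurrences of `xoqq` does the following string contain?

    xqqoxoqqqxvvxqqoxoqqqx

2

Sliding a length-4 window over the 22 characters (19 positions):
  position 5–8: xoqq
  position 17–20: xoqq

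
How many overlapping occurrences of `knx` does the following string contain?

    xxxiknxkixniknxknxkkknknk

3

Sliding a length-3 window over the 25 characters (23 positions):
  position 5–7: knx
  position 13–15: knx
  position 16–18: knx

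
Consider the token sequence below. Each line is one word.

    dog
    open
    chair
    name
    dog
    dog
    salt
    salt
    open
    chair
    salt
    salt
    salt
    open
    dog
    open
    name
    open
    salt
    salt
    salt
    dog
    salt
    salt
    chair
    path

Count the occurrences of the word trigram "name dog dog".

Scanning the 24 overlapping trigram windows for "name dog dog":
  position 4–6: name dog dog

1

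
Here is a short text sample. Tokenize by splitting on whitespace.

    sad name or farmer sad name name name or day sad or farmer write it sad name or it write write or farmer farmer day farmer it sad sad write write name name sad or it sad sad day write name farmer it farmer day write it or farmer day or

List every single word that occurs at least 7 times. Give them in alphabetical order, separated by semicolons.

farmer; name; or; sad; write

Unigram counts meeting the condition (at least 7 times):
  farmer: 8
  name: 8
  or: 8
  sad: 9
  write: 7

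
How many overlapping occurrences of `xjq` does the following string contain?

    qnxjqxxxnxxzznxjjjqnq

1

Sliding a length-3 window over the 21 characters (19 positions):
  position 3–5: xjq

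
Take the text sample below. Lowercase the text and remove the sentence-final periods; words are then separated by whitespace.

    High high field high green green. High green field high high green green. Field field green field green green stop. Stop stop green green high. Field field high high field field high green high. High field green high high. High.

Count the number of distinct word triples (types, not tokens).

29

40 tokens → 38 trigram windows in total.
Repeated trigrams (each contributes count−1 duplicates):
  high high field: 3
  field field high: 2
  field high green: 2
  field high high: 2
  green green high: 2
  green high high: 2
  high field field: 2
  high green green: 2
9 duplicate windows → 38 − 9 = 29 distinct.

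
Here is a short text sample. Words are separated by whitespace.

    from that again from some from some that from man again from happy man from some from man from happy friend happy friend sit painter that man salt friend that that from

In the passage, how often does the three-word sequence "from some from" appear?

2

Scanning the 30 overlapping trigram windows for "from some from":
  position 4–6: from some from
  position 15–17: from some from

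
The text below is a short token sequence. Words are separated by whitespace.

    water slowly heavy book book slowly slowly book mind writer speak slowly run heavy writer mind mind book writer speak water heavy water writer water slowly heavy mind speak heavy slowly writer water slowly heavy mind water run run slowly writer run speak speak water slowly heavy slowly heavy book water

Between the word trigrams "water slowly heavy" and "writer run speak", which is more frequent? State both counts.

"water slowly heavy": 4 occurrences
"writer run speak": 1 occurrence

"water slowly heavy" (4 vs 1)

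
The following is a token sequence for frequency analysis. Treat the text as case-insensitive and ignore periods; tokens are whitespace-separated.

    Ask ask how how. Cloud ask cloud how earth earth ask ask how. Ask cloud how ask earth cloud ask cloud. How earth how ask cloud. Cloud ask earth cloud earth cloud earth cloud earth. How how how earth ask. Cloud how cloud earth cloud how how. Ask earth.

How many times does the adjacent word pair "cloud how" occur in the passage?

Scanning the 48 overlapping bigram windows for "cloud how":
  position 7–8: cloud how
  position 15–16: cloud how
  position 21–22: cloud how
  position 41–42: cloud how
  position 45–46: cloud how

5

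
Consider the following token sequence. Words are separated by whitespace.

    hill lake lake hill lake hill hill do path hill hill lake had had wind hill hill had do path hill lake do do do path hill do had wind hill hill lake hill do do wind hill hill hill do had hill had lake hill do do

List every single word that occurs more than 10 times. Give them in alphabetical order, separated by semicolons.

do; hill

Unigram counts meeting the condition (more than 10 times):
  do: 11
  hill: 18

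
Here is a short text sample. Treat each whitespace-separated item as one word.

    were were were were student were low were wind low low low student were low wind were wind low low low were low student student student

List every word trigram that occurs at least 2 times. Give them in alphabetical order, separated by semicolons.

low low low; student were low; were were were; were wind low; wind low low

Trigram counts meeting the condition (at least 2 times):
  low low low: 2
  student were low: 2
  were were were: 2
  were wind low: 2
  wind low low: 2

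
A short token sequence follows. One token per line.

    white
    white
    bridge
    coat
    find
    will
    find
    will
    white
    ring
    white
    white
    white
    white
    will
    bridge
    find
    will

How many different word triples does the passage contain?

18 tokens → 16 trigram windows in total.
Repeated trigrams (each contributes count−1 duplicates):
  white white white: 2
1 duplicate windows → 16 − 1 = 15 distinct.

15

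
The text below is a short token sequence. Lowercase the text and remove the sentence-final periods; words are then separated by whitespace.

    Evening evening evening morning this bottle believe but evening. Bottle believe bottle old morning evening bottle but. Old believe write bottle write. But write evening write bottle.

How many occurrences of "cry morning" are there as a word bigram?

0

Scanning the 26 overlapping bigram windows for "cry morning":
  (none found)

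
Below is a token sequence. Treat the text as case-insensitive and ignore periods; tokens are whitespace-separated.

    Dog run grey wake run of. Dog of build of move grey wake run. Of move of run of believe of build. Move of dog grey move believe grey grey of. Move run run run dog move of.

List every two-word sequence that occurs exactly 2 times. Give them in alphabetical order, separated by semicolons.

Bigram counts meeting the condition (exactly 2 times):
  grey wake: 2
  of build: 2
  of dog: 2
  run run: 2
  wake run: 2

grey wake; of build; of dog; run run; wake run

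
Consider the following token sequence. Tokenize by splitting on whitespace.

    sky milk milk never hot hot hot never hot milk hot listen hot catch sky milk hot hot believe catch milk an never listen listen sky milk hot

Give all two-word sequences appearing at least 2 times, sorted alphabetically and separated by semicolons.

hot hot; milk hot; never hot; sky milk

Bigram counts meeting the condition (at least 2 times):
  hot hot: 3
  milk hot: 3
  never hot: 2
  sky milk: 3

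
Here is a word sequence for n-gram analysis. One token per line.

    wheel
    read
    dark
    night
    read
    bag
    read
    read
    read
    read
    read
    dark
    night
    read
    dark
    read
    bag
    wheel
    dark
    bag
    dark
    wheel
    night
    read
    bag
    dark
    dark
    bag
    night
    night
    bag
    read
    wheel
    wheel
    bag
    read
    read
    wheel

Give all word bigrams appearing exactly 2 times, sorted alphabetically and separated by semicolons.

bag dark; dark bag; dark night; read wheel

Bigram counts meeting the condition (exactly 2 times):
  bag dark: 2
  dark bag: 2
  dark night: 2
  read wheel: 2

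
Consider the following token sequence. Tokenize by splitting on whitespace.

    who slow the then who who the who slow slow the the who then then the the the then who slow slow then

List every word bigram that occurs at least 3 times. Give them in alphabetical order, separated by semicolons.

the the; who slow

Bigram counts meeting the condition (at least 3 times):
  the the: 3
  who slow: 3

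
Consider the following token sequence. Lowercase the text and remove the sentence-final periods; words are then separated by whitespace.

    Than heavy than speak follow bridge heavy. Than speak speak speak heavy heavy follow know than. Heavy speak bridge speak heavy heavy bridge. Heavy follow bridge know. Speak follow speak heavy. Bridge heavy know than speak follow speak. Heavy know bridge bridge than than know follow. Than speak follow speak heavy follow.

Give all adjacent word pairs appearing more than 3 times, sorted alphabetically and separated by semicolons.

speak follow; speak heavy; than speak

Bigram counts meeting the condition (more than 3 times):
  speak follow: 4
  speak heavy: 5
  than speak: 4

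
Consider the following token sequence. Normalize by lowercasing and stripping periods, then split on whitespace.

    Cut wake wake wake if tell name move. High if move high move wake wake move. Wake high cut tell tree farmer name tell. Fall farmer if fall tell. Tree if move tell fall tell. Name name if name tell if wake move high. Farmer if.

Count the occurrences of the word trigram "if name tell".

1

Scanning the 44 overlapping trigram windows for "if name tell":
  position 38–40: if name tell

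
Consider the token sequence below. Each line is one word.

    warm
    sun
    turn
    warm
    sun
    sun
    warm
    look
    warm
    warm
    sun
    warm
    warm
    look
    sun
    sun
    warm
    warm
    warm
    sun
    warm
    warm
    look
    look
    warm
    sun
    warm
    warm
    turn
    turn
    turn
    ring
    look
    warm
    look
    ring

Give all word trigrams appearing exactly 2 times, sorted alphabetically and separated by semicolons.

Trigram counts meeting the condition (exactly 2 times):
  sun sun warm: 2
  warm warm look: 2
  warm warm sun: 2

sun sun warm; warm warm look; warm warm sun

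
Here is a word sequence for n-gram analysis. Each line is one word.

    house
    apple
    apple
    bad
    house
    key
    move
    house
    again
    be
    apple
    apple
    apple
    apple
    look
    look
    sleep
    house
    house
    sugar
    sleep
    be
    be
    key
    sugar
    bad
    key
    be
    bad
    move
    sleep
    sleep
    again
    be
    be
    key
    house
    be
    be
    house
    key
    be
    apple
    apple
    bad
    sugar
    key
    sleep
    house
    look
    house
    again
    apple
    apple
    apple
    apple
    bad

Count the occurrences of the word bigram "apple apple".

8

Scanning the 56 overlapping bigram windows for "apple apple":
  position 2–3: apple apple
  position 11–12: apple apple
  position 12–13: apple apple
  position 13–14: apple apple
  position 43–44: apple apple
  position 53–54: apple apple
  position 54–55: apple apple
  position 55–56: apple apple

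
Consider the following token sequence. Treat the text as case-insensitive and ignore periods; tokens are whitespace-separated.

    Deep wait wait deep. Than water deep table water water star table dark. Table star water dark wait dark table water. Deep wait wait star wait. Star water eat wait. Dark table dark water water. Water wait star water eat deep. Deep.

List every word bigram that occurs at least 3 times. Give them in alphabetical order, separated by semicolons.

Bigram counts meeting the condition (at least 3 times):
  dark table: 3
  star water: 3
  wait star: 3
  water water: 3

dark table; star water; wait star; water water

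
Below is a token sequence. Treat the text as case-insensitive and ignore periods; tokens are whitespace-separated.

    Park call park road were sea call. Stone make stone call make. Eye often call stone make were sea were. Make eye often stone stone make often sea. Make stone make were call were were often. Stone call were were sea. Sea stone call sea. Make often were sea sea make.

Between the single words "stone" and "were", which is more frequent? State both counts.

"stone": 8 occurrences
"were": 9 occurrences

"were" (9 vs 8)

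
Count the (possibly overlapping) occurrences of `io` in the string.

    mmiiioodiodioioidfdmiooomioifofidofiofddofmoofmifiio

8

Sliding a length-2 window over the 52 characters (51 positions):
  position 5–6: io
  position 9–10: io
  position 12–13: io
  position 14–15: io
  position 21–22: io
  position 26–27: io
  position 36–37: io
  position 51–52: io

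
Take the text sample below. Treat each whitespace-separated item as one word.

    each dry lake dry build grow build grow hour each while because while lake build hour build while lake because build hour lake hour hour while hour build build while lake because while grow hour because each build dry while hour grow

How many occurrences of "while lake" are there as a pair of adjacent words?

Scanning the 41 overlapping bigram windows for "while lake":
  position 13–14: while lake
  position 18–19: while lake
  position 30–31: while lake

3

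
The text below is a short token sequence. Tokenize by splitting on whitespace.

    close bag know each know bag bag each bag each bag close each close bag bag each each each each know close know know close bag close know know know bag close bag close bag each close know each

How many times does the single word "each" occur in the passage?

Scanning the 39 tokens for "each":
  position 4: each
  position 8: each
  position 10: each
  position 13: each
  position 17: each
  position 18: each
  position 19: each
  position 20: each
  position 36: each
  position 39: each

10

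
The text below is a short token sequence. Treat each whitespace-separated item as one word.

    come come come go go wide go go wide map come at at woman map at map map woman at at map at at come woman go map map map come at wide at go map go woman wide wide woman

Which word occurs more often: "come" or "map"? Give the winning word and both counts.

"come": 6 occurrences
"map": 9 occurrences

"map" (9 vs 6)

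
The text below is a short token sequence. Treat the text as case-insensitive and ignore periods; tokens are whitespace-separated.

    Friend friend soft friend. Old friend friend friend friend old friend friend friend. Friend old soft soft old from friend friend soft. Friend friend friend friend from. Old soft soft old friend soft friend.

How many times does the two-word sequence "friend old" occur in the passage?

Scanning the 33 overlapping bigram windows for "friend old":
  position 4–5: friend old
  position 9–10: friend old
  position 14–15: friend old

3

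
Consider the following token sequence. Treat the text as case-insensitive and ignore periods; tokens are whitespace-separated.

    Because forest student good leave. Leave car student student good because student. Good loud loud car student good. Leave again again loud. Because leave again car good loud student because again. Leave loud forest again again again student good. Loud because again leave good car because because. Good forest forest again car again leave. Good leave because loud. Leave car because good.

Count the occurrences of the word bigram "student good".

5

Scanning the 61 overlapping bigram windows for "student good":
  position 3–4: student good
  position 9–10: student good
  position 12–13: student good
  position 17–18: student good
  position 38–39: student good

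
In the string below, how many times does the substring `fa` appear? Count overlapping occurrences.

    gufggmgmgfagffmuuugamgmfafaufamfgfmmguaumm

4

Sliding a length-2 window over the 42 characters (41 positions):
  position 10–11: fa
  position 24–25: fa
  position 26–27: fa
  position 29–30: fa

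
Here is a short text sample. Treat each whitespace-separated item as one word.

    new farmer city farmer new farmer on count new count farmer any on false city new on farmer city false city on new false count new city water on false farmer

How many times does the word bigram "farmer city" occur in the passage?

Scanning the 30 overlapping bigram windows for "farmer city":
  position 2–3: farmer city
  position 18–19: farmer city

2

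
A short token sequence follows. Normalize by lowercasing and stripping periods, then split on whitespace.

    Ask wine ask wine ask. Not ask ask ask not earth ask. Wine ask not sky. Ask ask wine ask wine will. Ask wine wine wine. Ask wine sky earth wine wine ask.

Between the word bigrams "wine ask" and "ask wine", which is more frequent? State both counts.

"ask wine" (7 vs 6)

"wine ask": 6 occurrences
"ask wine": 7 occurrences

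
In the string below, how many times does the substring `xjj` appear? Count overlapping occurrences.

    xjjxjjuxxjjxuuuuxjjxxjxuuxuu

Sliding a length-3 window over the 28 characters (26 positions):
  position 1–3: xjj
  position 4–6: xjj
  position 9–11: xjj
  position 17–19: xjj

4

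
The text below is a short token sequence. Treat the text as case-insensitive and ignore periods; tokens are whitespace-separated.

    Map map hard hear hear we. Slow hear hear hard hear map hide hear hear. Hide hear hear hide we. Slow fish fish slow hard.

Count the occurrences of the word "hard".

Scanning the 25 tokens for "hard":
  position 3: hard
  position 10: hard
  position 25: hard

3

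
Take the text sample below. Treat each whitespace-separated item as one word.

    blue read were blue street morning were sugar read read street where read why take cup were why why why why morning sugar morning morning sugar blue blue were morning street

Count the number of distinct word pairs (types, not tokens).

31 tokens → 30 bigram windows in total.
Repeated bigrams (each contributes count−1 duplicates):
  why why: 3
  morning sugar: 2
3 duplicate windows → 30 − 3 = 27 distinct.

27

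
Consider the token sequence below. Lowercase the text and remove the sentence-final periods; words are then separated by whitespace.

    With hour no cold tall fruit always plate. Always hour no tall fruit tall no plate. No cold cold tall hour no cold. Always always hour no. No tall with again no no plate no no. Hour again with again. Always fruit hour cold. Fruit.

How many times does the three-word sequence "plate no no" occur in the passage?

1

Scanning the 43 overlapping trigram windows for "plate no no":
  position 34–36: plate no no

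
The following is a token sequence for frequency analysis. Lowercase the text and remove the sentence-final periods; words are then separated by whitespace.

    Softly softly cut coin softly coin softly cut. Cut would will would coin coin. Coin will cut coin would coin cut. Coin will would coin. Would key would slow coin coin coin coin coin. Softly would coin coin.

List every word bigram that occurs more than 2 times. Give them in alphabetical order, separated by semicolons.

coin coin; coin softly; cut coin; would coin

Bigram counts meeting the condition (more than 2 times):
  coin coin: 7
  coin softly: 3
  cut coin: 3
  would coin: 4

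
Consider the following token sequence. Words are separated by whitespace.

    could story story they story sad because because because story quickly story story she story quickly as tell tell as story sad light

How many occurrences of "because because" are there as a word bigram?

2

Scanning the 22 overlapping bigram windows for "because because":
  position 7–8: because because
  position 8–9: because because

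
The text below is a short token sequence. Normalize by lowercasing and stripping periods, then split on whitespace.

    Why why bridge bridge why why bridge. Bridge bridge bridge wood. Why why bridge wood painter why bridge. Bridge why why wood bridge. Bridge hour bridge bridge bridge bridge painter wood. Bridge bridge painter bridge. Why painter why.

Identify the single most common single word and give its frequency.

"bridge", 18 times

Unigram frequencies (highest first):
  bridge: 18
  why: 11
  wood: 4
  painter: 4
  hour: 1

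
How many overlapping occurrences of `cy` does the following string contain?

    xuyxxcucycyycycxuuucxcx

Sliding a length-2 window over the 23 characters (22 positions):
  position 8–9: cy
  position 10–11: cy
  position 13–14: cy

3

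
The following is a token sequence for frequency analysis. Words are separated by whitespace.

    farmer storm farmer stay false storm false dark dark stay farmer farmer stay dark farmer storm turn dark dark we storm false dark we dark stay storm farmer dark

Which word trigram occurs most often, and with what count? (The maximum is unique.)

Trigram frequencies (highest first):
  storm false dark: 2
  farmer storm farmer: 1
  storm farmer stay: 1
  farmer stay false: 1
  stay false storm: 1
  false storm false: 1
  … (20 more, each ≤ 1)

"storm false dark", 2 times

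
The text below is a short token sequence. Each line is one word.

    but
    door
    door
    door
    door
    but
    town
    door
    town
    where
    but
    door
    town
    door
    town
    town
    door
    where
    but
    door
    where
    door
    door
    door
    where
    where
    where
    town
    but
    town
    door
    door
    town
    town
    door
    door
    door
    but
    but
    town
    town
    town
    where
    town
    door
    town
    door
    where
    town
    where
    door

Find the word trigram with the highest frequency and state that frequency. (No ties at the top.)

"door door door", 4 times

Trigram frequencies (highest first):
  door door door: 4
  town door town: 3
  door door but: 2
  but town door: 2
  where but door: 2
  door town door: 2
  … (30 more, each ≤ 2)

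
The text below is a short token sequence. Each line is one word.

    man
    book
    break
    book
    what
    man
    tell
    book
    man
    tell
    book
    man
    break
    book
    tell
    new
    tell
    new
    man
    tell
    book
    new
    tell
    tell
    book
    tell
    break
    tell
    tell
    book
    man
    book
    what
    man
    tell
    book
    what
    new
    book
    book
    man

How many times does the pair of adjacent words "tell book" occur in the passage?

Scanning the 40 overlapping bigram windows for "tell book":
  position 7–8: tell book
  position 10–11: tell book
  position 20–21: tell book
  position 24–25: tell book
  position 29–30: tell book
  position 35–36: tell book

6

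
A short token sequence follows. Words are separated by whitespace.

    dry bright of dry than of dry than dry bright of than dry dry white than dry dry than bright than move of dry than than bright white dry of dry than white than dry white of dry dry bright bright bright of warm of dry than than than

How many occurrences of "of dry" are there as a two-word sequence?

Scanning the 48 overlapping bigram windows for "of dry":
  position 3–4: of dry
  position 6–7: of dry
  position 23–24: of dry
  position 30–31: of dry
  position 37–38: of dry
  position 45–46: of dry

6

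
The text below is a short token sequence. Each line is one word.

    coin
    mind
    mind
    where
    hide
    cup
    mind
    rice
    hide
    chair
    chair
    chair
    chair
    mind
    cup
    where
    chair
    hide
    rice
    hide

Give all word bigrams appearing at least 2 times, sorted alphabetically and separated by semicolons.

chair chair; rice hide

Bigram counts meeting the condition (at least 2 times):
  chair chair: 3
  rice hide: 2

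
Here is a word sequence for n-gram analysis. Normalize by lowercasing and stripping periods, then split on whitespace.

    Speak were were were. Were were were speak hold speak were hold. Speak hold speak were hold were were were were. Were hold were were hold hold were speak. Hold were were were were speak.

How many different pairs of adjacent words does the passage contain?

35 tokens → 34 bigram windows in total.
Repeated bigrams (each contributes count−1 duplicates):
  were were: 13
  hold were: 4
  were hold: 4
  hold speak: 3
  speak hold: 3
  speak were: 3
  were speak: 3
26 duplicate windows → 34 − 26 = 8 distinct.

8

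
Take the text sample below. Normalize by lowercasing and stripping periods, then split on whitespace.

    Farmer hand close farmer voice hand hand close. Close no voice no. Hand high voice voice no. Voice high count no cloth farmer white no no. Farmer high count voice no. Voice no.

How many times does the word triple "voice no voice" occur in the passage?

Scanning the 31 overlapping trigram windows for "voice no voice":
  position 16–18: voice no voice
  position 30–32: voice no voice

2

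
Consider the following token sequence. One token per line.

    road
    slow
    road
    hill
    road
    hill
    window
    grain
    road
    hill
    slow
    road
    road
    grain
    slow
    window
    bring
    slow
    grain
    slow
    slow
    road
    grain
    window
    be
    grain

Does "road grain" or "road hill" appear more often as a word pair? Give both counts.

"road hill" (3 vs 2)

"road grain": 2 occurrences
"road hill": 3 occurrences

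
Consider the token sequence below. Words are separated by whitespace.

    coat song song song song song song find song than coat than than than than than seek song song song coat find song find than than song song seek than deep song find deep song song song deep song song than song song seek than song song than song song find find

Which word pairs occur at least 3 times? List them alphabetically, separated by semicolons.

deep song; song find; song song; song than; than song; than than

Bigram counts meeting the condition (at least 3 times):
  deep song: 3
  song find: 4
  song song: 14
  song than: 3
  than song: 4
  than than: 5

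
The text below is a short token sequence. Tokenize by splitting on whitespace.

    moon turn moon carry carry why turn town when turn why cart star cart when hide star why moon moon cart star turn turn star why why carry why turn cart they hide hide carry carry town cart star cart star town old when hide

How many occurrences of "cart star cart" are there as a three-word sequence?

2

Scanning the 43 overlapping trigram windows for "cart star cart":
  position 12–14: cart star cart
  position 38–40: cart star cart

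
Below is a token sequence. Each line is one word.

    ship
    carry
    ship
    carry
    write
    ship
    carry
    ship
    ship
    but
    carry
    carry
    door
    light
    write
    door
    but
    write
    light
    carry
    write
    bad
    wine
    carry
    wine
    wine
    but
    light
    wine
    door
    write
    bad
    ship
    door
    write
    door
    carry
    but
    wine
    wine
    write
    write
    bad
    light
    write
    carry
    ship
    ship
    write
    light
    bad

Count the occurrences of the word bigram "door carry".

Scanning the 50 overlapping bigram windows for "door carry":
  position 36–37: door carry

1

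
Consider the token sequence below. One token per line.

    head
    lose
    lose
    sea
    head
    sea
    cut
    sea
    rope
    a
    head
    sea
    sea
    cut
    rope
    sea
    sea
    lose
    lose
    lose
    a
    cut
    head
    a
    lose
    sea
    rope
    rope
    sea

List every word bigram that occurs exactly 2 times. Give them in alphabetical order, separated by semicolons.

Bigram counts meeting the condition (exactly 2 times):
  head sea: 2
  lose sea: 2
  rope sea: 2
  sea cut: 2
  sea rope: 2
  sea sea: 2

head sea; lose sea; rope sea; sea cut; sea rope; sea sea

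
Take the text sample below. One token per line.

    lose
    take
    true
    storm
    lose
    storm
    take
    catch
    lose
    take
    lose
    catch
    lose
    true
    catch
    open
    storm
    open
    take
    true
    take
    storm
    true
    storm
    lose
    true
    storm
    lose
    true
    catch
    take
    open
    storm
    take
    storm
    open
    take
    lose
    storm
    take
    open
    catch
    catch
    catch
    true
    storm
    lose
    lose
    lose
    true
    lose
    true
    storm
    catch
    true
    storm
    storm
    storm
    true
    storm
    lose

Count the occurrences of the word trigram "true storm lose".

Scanning the 59 overlapping trigram windows for "true storm lose":
  position 3–5: true storm lose
  position 23–25: true storm lose
  position 26–28: true storm lose
  position 45–47: true storm lose
  position 59–61: true storm lose

5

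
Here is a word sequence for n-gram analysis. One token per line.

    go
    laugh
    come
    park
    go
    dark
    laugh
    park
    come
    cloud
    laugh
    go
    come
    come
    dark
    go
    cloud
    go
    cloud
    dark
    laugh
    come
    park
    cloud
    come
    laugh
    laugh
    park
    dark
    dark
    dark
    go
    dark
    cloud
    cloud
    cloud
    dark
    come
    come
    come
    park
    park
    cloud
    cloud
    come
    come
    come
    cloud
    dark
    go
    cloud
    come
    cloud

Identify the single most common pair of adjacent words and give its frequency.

"come come", 5 times

Bigram frequencies (highest first):
  come come: 5
  come park: 3
  come cloud: 3
  dark go: 3
  go cloud: 3
  cloud dark: 3
  … (22 more, each ≤ 3)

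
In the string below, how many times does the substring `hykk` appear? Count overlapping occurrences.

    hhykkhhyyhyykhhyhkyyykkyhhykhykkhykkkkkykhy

3

Sliding a length-4 window over the 43 characters (40 positions):
  position 2–5: hykk
  position 29–32: hykk
  position 33–36: hykk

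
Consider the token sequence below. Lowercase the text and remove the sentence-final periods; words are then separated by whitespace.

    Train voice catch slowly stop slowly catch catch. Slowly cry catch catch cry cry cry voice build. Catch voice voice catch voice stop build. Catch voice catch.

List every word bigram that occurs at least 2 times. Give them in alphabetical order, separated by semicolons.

build catch; catch catch; catch slowly; catch voice; cry cry; voice catch

Bigram counts meeting the condition (at least 2 times):
  build catch: 2
  catch catch: 2
  catch slowly: 2
  catch voice: 3
  cry cry: 2
  voice catch: 3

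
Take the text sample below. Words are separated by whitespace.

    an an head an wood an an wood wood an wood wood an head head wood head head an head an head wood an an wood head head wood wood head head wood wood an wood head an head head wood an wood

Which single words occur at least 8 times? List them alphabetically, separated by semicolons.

an; head; wood

Unigram counts meeting the condition (at least 8 times):
  an: 14
  head: 14
  wood: 15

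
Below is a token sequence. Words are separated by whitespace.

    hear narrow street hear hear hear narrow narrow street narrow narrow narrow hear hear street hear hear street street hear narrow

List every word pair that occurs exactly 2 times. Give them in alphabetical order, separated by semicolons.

hear street; narrow street

Bigram counts meeting the condition (exactly 2 times):
  hear street: 2
  narrow street: 2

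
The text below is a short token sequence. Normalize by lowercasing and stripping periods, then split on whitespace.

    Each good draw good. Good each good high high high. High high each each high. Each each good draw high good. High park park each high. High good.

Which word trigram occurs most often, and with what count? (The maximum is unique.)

Trigram frequencies (highest first):
  high high high: 3
  each good draw: 2
  high each each: 2
  good draw good: 1
  draw good good: 1
  good good each: 1
  … (16 more, each ≤ 1)

"high high high", 3 times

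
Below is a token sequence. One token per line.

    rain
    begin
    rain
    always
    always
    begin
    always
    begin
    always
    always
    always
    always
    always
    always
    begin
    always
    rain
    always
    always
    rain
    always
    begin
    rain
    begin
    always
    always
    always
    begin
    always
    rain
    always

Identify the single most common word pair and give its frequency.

"always always", 9 times

Bigram frequencies (highest first):
  always always: 9
  always begin: 5
  begin always: 5
  rain always: 4
  always rain: 3
  rain begin: 2
  … (1 more, each ≤ 2)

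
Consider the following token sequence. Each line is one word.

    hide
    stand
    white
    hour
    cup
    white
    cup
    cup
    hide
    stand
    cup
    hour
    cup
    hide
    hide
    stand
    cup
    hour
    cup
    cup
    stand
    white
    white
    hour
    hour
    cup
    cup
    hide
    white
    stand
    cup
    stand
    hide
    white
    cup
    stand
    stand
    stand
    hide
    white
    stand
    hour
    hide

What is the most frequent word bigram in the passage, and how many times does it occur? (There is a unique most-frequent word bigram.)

"hour cup", 4 times

Bigram frequencies (highest first):
  hour cup: 4
  hide stand: 3
  cup cup: 3
  cup hide: 3
  stand cup: 3
  cup stand: 3
  … (14 more, each ≤ 3)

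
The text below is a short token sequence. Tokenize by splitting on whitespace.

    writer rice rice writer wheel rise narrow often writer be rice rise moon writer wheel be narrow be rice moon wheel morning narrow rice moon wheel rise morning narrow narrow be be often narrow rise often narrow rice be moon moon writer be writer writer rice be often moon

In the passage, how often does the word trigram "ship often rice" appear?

Scanning the 47 overlapping trigram windows for "ship often rice":
  (none found)

0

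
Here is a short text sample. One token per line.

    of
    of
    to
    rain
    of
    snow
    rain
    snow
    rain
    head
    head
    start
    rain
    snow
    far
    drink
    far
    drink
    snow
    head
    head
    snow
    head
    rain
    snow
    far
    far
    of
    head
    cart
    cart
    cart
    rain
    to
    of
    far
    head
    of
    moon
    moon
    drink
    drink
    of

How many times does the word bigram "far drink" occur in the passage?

Scanning the 42 overlapping bigram windows for "far drink":
  position 15–16: far drink
  position 17–18: far drink

2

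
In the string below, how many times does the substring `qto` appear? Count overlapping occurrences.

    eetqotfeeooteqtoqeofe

Sliding a length-3 window over the 21 characters (19 positions):
  position 14–16: qto

1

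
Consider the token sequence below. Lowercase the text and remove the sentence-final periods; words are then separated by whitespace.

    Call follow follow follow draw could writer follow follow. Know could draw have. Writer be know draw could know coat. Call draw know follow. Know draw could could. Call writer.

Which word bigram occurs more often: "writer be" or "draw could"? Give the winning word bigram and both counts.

"writer be": 1 occurrence
"draw could": 3 occurrences

"draw could" (3 vs 1)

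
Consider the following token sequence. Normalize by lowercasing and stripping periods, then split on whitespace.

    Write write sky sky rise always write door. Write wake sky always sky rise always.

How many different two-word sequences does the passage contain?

15 tokens → 14 bigram windows in total.
Repeated bigrams (each contributes count−1 duplicates):
  rise always: 2
  sky rise: 2
2 duplicate windows → 14 − 2 = 12 distinct.

12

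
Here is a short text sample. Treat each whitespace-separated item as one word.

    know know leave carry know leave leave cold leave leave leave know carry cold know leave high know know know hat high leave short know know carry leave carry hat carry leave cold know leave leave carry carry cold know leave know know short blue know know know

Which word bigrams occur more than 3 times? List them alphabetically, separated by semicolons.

Bigram counts meeting the condition (more than 3 times):
  know know: 7
  know leave: 5
  leave leave: 4

know know; know leave; leave leave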